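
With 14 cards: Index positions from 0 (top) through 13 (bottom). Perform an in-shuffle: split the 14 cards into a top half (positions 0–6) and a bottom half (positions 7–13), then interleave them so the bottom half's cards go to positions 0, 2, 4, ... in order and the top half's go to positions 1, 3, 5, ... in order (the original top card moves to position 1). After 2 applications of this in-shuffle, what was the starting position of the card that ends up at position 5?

Work backwards from position 5, undoing one in-shuffle at a time:
5 ← 2 ← 8
So the card now at position 5 started at position 8.

8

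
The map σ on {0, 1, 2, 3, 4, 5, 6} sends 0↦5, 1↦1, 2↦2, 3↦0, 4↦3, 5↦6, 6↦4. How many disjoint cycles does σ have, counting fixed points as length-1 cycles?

3

Cycle decomposition: (0 5 6 4 3) (1) (2).
3 cycles.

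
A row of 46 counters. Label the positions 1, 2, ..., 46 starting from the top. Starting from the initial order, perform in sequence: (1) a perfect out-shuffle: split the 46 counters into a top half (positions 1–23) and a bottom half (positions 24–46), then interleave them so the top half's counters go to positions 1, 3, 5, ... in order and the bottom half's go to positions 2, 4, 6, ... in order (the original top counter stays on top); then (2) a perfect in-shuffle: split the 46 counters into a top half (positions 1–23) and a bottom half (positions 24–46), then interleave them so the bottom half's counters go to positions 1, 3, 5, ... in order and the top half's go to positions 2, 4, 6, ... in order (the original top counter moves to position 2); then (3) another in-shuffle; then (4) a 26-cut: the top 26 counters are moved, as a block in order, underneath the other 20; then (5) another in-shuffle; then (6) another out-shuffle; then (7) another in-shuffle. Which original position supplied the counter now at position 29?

Undo the operations in reverse order, starting from position 29:
  undo op 7 (in-shuffle, from bottom half): 29 ← 38
  undo op 6 (out-shuffle, from bottom half): 38 ← 42
  undo op 5 (in-shuffle, from top half): 42 ← 21
  undo op 4 (cut 26): 21 ← 1
  undo op 3 (in-shuffle, from bottom half): 1 ← 24
  undo op 2 (in-shuffle, from top half): 24 ← 12
  undo op 1 (out-shuffle, from bottom half): 12 ← 29
So the counter at position 29 came from original position 29.

29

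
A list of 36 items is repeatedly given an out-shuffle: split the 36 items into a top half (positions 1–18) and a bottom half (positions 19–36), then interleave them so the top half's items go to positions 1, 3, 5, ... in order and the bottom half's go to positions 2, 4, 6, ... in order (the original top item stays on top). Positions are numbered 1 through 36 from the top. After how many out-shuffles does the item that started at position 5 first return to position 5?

12

Follow position 5 under repeated out-shuffles:
5 → 9 → 17 → 33 → 30 → 24 → 12 → 23 → 10 → 19 → 2 → 3 → 5
It first returns after 12 out-shuffles.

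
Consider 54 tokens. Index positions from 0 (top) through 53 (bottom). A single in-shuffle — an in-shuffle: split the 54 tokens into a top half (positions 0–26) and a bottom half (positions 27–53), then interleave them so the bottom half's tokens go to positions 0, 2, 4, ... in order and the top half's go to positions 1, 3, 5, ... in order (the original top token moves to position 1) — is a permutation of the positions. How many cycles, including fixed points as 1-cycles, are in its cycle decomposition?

4

Trace each unvisited position around until it returns:
(0 1 3 7 15 31 ... len 20) (2 5 11 23 47 40 ... len 20) (4 9 19 39 24 49 44 34 14 29) (10 21 43 32)
4 cycles in total.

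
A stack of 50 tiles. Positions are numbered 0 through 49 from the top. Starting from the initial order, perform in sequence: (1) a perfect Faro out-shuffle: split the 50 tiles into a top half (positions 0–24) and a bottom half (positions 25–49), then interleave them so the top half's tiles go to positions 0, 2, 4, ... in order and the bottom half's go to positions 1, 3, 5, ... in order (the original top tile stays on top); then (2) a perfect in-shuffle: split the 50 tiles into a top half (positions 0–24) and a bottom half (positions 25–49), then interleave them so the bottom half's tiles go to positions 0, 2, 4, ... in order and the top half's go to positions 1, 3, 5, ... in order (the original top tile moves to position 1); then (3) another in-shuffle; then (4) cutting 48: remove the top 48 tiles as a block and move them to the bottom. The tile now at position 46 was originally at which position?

Undo the operations in reverse order, starting from position 46:
  undo op 4 (cut 48): 46 ← 44
  undo op 3 (in-shuffle, from bottom half): 44 ← 47
  undo op 2 (in-shuffle, from top half): 47 ← 23
  undo op 1 (out-shuffle, from bottom half): 23 ← 36
So the tile at position 46 came from original position 36.

36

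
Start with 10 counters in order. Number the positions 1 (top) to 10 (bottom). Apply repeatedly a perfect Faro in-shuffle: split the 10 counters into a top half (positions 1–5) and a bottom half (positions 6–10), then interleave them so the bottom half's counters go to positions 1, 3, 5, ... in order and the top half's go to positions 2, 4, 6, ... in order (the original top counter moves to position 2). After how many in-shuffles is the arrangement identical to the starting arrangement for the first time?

10

The in-shuffle permutes the 10 positions with cycle lengths [10].
Every counter is home exactly when every cycle has completed a whole number of laps, i.e. after lcm(10) = 10 in-shuffles.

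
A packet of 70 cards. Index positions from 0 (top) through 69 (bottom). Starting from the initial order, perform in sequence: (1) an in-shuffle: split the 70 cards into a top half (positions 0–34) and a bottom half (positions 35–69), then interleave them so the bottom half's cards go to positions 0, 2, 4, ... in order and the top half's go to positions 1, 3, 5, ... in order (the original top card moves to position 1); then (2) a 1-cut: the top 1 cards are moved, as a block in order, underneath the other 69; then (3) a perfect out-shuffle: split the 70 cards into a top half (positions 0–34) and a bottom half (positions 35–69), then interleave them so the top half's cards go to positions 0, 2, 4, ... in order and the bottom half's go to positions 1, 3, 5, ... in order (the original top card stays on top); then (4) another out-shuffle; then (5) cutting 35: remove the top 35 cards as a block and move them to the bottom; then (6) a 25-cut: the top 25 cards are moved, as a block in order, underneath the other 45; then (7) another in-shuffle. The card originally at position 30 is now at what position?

16

Track the card from position 30 forward through each operation:
  after op 1 (in-shuffle): 30 → 61
  after op 2 (cut 1): 61 → 60
  after op 3 (out-shuffle): 60 → 51
  after op 4 (out-shuffle): 51 → 33
  after op 5 (cut 35): 33 → 68
  after op 6 (cut 25): 68 → 43
  after op 7 (in-shuffle): 43 → 16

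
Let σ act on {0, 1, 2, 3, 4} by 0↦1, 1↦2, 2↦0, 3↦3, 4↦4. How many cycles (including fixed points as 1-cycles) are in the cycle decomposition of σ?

3

Cycle decomposition: (0 1 2) (3) (4).
3 cycles.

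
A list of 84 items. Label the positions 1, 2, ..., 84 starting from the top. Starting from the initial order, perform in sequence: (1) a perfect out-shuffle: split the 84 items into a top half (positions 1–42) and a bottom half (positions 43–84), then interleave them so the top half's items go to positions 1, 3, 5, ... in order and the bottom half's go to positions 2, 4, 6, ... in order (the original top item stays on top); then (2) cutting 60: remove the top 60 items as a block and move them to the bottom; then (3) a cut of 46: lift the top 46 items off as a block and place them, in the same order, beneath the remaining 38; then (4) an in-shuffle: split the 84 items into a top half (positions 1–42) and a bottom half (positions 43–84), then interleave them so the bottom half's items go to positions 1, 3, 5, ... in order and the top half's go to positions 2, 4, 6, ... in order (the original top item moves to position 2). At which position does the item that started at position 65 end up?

48

Track the item from position 65 forward through each operation:
  after op 1 (out-shuffle): 65 → 46
  after op 2 (cut 60): 46 → 70
  after op 3 (cut 46): 70 → 24
  after op 4 (in-shuffle): 24 → 48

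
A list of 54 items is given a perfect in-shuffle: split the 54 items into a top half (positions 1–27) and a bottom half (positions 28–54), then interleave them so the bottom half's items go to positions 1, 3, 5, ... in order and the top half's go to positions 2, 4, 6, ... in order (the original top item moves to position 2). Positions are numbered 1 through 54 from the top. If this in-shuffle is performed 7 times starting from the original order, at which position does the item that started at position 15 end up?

Track the item's position through each in-shuffle:
15 → 30 → 5 → 10 → 20 → 40 → 25 → 50

50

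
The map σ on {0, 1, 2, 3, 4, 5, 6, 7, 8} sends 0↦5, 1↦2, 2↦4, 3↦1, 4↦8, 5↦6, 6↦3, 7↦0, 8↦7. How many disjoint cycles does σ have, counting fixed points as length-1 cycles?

Cycle decomposition: (0 5 6 3 1 2 4 8 7).
1 cycle.

1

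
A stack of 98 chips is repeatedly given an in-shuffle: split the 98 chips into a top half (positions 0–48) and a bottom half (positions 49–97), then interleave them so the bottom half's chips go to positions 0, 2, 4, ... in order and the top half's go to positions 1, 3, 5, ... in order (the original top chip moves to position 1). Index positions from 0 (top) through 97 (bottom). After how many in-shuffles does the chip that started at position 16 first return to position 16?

Follow position 16 under repeated in-shuffles:
16 → 33 → 67 → 36 → 73 → 48 → 97 → 96 → ... → 16 (length 30)
It first returns after 30 in-shuffles.

30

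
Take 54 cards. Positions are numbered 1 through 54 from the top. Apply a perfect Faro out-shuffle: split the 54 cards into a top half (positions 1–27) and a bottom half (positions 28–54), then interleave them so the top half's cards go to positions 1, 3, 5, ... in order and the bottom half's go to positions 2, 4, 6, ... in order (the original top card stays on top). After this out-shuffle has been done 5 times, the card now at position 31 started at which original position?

45

Work backwards from position 31, undoing one out-shuffle at a time:
31 ← 16 ← 35 ← 18 ← 36 ← 45
So the card now at position 31 started at position 45.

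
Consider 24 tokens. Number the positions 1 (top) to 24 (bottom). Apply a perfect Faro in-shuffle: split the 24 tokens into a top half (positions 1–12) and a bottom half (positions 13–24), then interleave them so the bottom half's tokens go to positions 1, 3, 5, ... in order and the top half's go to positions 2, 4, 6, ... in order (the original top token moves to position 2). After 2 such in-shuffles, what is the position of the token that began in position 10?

15

Track the token's position through each in-shuffle:
10 → 20 → 15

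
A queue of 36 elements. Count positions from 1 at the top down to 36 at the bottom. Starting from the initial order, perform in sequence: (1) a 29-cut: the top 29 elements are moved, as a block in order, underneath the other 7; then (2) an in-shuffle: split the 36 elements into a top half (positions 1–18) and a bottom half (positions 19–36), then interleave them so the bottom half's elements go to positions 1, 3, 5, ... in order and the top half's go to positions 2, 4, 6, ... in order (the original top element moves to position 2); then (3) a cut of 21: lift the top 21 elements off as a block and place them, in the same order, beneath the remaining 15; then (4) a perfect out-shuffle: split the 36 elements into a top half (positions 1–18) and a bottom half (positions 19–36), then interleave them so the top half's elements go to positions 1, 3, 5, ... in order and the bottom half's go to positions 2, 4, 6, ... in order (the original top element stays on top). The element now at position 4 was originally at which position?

Undo the operations in reverse order, starting from position 4:
  undo op 4 (out-shuffle, from bottom half): 4 ← 20
  undo op 3 (cut 21): 20 ← 5
  undo op 2 (in-shuffle, from bottom half): 5 ← 21
  undo op 1 (cut 29): 21 ← 14
So the element at position 4 came from original position 14.

14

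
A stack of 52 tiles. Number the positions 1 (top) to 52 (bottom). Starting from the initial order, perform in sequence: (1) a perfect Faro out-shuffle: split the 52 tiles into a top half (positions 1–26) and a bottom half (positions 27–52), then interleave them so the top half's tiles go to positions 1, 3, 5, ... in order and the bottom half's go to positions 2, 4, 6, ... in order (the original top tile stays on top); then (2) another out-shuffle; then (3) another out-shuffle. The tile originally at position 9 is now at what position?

Track the tile from position 9 forward through each operation:
  after op 1 (out-shuffle): 9 → 17
  after op 2 (out-shuffle): 17 → 33
  after op 3 (out-shuffle): 33 → 14

14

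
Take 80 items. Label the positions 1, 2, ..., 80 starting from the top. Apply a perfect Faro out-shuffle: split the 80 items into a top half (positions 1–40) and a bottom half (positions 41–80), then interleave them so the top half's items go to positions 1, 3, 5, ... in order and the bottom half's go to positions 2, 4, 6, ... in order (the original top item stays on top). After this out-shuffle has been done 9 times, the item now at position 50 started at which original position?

21

Work backwards from position 50, undoing one out-shuffle at a time:
50 ← 65 ← 33 ← 17 ← 9 ← 5 ← 3 ← 2 ← 41 ← 21
So the item now at position 50 started at position 21.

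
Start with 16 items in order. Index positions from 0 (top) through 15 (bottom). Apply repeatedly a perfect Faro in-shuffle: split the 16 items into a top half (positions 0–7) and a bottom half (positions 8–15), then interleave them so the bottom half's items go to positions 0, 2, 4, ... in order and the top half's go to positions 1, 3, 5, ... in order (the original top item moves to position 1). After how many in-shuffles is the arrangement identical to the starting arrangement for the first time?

The in-shuffle permutes the 16 positions with cycle lengths [8, 8].
Every item is home exactly when every cycle has completed a whole number of laps, i.e. after lcm(8) = 8 in-shuffles.

8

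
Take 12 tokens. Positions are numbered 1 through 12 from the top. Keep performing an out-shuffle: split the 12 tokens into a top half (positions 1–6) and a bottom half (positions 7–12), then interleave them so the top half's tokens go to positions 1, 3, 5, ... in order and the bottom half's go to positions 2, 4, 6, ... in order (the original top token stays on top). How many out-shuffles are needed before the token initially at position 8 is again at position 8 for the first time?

10

Follow position 8 under repeated out-shuffles:
8 → 4 → 7 → 2 → 3 → 5 → 9 → 6 → 11 → 10 → 8
It first returns after 10 out-shuffles.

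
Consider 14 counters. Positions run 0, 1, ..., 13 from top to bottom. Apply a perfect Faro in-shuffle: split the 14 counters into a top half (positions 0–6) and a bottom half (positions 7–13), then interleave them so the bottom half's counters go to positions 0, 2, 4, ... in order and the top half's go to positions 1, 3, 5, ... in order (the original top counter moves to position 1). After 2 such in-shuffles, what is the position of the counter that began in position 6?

12

Track the counter's position through each in-shuffle:
6 → 13 → 12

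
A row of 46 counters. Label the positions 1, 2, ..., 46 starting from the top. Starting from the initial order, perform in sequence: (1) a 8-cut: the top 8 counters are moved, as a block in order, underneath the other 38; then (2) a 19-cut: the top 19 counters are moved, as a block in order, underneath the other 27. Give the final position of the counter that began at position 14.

Track the counter from position 14 forward through each operation:
  after op 1 (cut 8): 14 → 6
  after op 2 (cut 19): 6 → 33

33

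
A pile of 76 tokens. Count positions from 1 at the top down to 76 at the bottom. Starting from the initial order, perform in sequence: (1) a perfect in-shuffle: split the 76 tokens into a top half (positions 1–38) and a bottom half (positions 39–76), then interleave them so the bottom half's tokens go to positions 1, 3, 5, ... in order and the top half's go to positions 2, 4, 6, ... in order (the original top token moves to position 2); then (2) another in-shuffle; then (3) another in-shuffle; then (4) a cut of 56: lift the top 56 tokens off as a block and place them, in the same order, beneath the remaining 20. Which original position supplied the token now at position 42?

22

Undo the operations in reverse order, starting from position 42:
  undo op 4 (cut 56): 42 ← 22
  undo op 3 (in-shuffle, from top half): 22 ← 11
  undo op 2 (in-shuffle, from bottom half): 11 ← 44
  undo op 1 (in-shuffle, from top half): 44 ← 22
So the token at position 42 came from original position 22.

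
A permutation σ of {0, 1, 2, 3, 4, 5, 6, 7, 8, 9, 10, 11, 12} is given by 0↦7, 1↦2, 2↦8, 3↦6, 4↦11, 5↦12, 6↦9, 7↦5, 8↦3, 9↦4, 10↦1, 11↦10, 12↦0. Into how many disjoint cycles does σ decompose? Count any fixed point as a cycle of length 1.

Cycle decomposition: (0 7 5 12) (1 2 8 3 6 9 4 11 10).
2 cycles.

2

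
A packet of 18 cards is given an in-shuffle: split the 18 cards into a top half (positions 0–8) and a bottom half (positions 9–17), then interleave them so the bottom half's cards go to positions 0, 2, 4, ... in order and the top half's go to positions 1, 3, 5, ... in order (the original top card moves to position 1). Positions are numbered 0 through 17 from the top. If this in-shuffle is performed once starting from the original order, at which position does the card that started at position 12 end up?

6

Track the card's position through each in-shuffle:
12 → 6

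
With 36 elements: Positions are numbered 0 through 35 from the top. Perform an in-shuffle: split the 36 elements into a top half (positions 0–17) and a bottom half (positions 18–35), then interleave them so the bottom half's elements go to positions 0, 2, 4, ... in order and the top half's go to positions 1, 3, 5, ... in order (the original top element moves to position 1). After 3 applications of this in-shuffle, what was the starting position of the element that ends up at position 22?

25

Work backwards from position 22, undoing one in-shuffle at a time:
22 ← 29 ← 14 ← 25
So the element now at position 22 started at position 25.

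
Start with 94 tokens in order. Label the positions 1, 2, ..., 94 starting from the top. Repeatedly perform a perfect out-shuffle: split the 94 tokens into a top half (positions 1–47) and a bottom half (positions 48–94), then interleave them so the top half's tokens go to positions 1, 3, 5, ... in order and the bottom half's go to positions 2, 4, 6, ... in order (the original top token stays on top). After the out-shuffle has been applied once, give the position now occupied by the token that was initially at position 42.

83

Track the token's position through each out-shuffle:
42 → 83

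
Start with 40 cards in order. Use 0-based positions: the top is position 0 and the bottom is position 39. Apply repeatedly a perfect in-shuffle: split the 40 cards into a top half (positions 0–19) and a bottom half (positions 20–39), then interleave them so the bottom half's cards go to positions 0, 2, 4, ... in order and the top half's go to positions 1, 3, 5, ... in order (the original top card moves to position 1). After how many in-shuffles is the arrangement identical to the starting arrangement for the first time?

20

The in-shuffle permutes the 40 positions with cycle lengths [20, 20].
Every card is home exactly when every cycle has completed a whole number of laps, i.e. after lcm(20) = 20 in-shuffles.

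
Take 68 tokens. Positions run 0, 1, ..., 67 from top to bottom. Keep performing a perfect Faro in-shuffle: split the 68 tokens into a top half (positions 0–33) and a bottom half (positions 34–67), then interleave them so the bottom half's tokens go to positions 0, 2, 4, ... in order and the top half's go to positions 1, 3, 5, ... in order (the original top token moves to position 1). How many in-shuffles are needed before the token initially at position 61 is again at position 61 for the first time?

Follow position 61 under repeated in-shuffles:
61 → 54 → 40 → 12 → 25 → 51 → 34 → 0 → ... → 61 (length 22)
It first returns after 22 in-shuffles.

22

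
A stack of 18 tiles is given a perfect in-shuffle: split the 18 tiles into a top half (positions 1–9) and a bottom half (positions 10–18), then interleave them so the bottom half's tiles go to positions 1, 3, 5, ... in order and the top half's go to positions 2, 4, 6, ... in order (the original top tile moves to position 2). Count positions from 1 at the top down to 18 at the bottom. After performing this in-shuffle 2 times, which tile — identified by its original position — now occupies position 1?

Work backwards from position 1, undoing one in-shuffle at a time:
1 ← 10 ← 5
So the tile now at position 1 started at position 5.

5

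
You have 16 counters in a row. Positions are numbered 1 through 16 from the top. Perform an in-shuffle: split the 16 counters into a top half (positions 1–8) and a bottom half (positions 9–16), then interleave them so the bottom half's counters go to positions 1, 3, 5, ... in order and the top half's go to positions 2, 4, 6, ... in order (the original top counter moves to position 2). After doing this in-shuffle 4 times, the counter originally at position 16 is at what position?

1

Track the counter's position through each in-shuffle:
16 → 15 → 13 → 9 → 1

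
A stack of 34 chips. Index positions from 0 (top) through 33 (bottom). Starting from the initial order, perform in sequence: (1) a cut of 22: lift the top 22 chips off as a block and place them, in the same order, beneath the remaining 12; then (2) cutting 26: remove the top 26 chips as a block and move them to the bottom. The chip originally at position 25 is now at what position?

Track the chip from position 25 forward through each operation:
  after op 1 (cut 22): 25 → 3
  after op 2 (cut 26): 3 → 11

11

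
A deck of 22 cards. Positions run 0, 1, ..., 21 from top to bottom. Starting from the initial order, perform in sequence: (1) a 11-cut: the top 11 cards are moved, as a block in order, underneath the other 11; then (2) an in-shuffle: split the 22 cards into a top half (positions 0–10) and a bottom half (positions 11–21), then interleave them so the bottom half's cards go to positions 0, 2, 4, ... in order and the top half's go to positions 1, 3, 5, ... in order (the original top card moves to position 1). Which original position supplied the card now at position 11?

16

Undo the operations in reverse order, starting from position 11:
  undo op 2 (in-shuffle, from top half): 11 ← 5
  undo op 1 (cut 11): 5 ← 16
So the card at position 11 came from original position 16.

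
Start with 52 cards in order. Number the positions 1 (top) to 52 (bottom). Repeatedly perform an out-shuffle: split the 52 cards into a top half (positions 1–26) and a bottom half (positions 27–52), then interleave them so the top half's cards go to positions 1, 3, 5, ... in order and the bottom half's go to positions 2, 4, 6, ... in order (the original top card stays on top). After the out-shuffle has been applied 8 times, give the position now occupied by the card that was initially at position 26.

Track the card's position through each out-shuffle:
26 → 51 → 50 → 48 → 44 → 36 → 20 → 39 → 26

26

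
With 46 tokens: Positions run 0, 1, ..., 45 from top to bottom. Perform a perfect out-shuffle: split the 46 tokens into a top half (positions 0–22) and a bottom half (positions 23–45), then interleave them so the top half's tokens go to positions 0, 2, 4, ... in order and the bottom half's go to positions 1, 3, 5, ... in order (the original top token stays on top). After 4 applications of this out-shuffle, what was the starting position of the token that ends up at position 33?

33

Work backwards from position 33, undoing one out-shuffle at a time:
33 ← 39 ← 42 ← 21 ← 33
So the token now at position 33 started at position 33.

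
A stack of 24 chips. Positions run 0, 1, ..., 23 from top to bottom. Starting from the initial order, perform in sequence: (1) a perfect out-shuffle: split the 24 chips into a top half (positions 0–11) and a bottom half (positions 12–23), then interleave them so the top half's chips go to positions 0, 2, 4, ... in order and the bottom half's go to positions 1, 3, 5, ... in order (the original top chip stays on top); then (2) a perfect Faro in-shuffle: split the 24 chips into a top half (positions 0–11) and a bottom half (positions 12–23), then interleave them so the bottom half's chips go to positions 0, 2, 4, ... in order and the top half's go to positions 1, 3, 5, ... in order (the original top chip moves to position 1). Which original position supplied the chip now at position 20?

11

Undo the operations in reverse order, starting from position 20:
  undo op 2 (in-shuffle, from bottom half): 20 ← 22
  undo op 1 (out-shuffle, from top half): 22 ← 11
So the chip at position 20 came from original position 11.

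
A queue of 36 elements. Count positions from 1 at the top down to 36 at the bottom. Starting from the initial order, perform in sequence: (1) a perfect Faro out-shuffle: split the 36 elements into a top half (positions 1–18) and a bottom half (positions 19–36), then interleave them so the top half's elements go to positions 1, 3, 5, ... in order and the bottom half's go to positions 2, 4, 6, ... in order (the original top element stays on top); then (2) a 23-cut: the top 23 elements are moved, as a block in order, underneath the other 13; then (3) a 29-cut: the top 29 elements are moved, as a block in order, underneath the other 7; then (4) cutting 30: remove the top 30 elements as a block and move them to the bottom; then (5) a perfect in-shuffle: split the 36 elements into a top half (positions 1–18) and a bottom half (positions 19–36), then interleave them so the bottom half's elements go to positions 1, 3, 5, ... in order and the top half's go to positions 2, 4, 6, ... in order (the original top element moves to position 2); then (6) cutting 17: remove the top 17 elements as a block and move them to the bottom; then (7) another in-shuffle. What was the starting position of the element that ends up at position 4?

19

Undo the operations in reverse order, starting from position 4:
  undo op 7 (in-shuffle, from top half): 4 ← 2
  undo op 6 (cut 17): 2 ← 19
  undo op 5 (in-shuffle, from bottom half): 19 ← 28
  undo op 4 (cut 30): 28 ← 22
  undo op 3 (cut 29): 22 ← 15
  undo op 2 (cut 23): 15 ← 2
  undo op 1 (out-shuffle, from bottom half): 2 ← 19
So the element at position 4 came from original position 19.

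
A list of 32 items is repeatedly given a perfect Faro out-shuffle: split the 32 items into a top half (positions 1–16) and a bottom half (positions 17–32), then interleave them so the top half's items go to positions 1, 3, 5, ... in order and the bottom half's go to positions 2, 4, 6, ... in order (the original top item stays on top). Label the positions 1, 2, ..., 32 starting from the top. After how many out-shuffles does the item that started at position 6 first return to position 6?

5

Follow position 6 under repeated out-shuffles:
6 → 11 → 21 → 10 → 19 → 6
It first returns after 5 out-shuffles.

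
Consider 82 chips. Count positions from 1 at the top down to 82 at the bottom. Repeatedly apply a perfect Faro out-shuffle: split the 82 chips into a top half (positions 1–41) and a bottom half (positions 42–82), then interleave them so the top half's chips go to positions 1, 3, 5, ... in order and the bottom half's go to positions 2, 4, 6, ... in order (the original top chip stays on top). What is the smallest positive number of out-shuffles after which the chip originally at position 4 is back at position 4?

18

Follow position 4 under repeated out-shuffles:
4 → 7 → 13 → 25 → 49 → 16 → 31 → 61 → 40 → 79 → 76 → 70 → 58 → 34 → 67 → 52 → 22 → 43 → 4
It first returns after 18 out-shuffles.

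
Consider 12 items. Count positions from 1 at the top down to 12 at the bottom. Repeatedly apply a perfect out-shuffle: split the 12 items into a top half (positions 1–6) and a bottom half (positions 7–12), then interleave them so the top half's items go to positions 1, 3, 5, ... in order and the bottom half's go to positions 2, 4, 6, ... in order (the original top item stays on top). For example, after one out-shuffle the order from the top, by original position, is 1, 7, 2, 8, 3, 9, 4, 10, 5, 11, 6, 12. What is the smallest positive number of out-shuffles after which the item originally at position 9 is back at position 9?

10

Follow position 9 under repeated out-shuffles:
9 → 6 → 11 → 10 → 8 → 4 → 7 → 2 → 3 → 5 → 9
It first returns after 10 out-shuffles.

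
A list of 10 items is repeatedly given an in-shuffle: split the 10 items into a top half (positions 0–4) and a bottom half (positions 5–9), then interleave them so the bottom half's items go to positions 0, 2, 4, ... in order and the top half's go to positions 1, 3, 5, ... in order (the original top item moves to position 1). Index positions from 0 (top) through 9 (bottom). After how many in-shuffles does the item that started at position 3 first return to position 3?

10

Follow position 3 under repeated in-shuffles:
3 → 7 → 4 → 9 → 8 → 6 → 2 → 5 → 0 → 1 → 3
It first returns after 10 in-shuffles.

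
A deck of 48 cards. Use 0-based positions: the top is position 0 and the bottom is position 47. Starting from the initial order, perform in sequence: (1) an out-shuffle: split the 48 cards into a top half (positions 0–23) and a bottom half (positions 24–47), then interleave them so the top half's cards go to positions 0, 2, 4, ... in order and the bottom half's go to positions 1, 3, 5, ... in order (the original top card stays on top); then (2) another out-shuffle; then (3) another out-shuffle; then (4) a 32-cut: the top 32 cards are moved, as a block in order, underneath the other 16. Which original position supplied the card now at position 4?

28

Undo the operations in reverse order, starting from position 4:
  undo op 4 (cut 32): 4 ← 36
  undo op 3 (out-shuffle, from top half): 36 ← 18
  undo op 2 (out-shuffle, from top half): 18 ← 9
  undo op 1 (out-shuffle, from bottom half): 9 ← 28
So the card at position 4 came from original position 28.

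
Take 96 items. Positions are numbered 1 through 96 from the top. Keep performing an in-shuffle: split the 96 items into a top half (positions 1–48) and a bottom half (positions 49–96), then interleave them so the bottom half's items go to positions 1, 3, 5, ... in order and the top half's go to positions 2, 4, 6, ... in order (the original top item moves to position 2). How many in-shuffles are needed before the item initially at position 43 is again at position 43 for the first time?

Follow position 43 under repeated in-shuffles:
43 → 86 → 75 → 53 → 9 → 18 → 36 → 72 → ... → 43 (length 48)
It first returns after 48 in-shuffles.

48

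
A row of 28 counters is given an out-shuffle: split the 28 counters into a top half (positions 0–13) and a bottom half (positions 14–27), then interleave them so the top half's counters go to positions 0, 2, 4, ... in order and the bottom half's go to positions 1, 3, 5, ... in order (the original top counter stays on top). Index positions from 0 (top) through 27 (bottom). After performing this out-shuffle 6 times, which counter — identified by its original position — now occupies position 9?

9

Work backwards from position 9, undoing one out-shuffle at a time:
9 ← 18 ← 9 ← 18 ← 9 ← 18 ← 9
So the counter now at position 9 started at position 9.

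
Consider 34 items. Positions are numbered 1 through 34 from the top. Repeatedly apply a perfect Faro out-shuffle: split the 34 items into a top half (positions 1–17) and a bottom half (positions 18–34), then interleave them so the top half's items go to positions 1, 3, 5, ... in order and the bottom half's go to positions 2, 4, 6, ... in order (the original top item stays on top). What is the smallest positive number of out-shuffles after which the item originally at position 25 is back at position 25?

10

Follow position 25 under repeated out-shuffles:
25 → 16 → 31 → 28 → 22 → 10 → 19 → 4 → 7 → 13 → 25
It first returns after 10 out-shuffles.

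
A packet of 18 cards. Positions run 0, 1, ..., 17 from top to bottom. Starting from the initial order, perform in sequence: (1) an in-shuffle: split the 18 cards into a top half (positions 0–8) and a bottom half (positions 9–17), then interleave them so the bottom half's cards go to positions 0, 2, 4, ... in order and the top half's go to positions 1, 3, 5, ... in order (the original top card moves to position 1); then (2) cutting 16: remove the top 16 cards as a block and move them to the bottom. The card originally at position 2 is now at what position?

Track the card from position 2 forward through each operation:
  after op 1 (in-shuffle): 2 → 5
  after op 2 (cut 16): 5 → 7

7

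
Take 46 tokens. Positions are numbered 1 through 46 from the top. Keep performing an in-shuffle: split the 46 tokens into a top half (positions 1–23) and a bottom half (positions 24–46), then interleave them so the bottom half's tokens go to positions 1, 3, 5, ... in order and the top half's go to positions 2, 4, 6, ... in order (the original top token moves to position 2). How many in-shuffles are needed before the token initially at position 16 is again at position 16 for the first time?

Follow position 16 under repeated in-shuffles:
16 → 32 → 17 → 34 → 21 → 42 → 37 → 27 → ... → 16 (length 23)
It first returns after 23 in-shuffles.

23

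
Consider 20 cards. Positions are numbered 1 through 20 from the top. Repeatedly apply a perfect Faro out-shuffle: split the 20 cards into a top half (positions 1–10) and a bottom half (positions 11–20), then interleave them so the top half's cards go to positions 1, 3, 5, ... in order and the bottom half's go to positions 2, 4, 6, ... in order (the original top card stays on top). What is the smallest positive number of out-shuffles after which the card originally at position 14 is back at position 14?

18

Follow position 14 under repeated out-shuffles:
14 → 8 → 15 → 10 → 19 → 18 → 16 → 12 → 4 → 7 → 13 → 6 → 11 → 2 → 3 → 5 → 9 → 17 → 14
It first returns after 18 out-shuffles.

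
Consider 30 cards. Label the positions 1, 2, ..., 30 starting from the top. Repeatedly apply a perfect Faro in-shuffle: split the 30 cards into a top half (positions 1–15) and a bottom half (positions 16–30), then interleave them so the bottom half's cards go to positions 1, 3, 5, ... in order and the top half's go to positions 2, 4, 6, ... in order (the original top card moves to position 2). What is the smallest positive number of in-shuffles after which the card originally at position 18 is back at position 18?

Follow position 18 under repeated in-shuffles:
18 → 5 → 10 → 20 → 9 → 18
It first returns after 5 in-shuffles.

5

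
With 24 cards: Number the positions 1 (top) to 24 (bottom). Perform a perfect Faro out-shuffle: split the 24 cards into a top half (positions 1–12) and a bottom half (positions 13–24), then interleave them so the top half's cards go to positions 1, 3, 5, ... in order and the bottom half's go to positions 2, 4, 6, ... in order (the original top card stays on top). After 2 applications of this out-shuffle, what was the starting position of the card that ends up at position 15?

Work backwards from position 15, undoing one out-shuffle at a time:
15 ← 8 ← 16
So the card now at position 15 started at position 16.

16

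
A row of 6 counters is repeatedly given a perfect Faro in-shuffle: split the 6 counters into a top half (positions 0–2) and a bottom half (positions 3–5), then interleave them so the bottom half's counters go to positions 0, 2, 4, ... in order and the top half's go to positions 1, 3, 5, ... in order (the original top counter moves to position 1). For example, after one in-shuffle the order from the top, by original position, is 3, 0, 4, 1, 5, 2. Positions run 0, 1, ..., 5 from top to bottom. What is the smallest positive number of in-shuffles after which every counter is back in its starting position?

The in-shuffle permutes the 6 positions with cycle lengths [3, 3].
Every counter is home exactly when every cycle has completed a whole number of laps, i.e. after lcm(3) = 3 in-shuffles.

3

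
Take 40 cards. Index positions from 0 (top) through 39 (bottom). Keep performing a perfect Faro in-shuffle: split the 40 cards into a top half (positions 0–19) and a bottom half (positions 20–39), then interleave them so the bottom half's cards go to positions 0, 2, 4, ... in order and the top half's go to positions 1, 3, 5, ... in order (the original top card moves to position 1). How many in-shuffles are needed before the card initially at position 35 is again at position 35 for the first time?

Follow position 35 under repeated in-shuffles:
35 → 30 → 20 → 0 → 1 → 3 → 7 → 15 → 31 → 22 → 4 → 9 → 19 → 39 → 38 → 36 → 32 → 24 → 8 → 17 → 35
It first returns after 20 in-shuffles.

20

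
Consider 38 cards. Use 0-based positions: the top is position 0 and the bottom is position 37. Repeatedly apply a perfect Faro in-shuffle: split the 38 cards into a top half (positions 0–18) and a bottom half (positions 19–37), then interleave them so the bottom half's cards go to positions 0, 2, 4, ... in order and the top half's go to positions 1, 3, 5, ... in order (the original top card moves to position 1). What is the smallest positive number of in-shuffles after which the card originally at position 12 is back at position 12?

Follow position 12 under repeated in-shuffles:
12 → 25 → 12
It first returns after 2 in-shuffles.

2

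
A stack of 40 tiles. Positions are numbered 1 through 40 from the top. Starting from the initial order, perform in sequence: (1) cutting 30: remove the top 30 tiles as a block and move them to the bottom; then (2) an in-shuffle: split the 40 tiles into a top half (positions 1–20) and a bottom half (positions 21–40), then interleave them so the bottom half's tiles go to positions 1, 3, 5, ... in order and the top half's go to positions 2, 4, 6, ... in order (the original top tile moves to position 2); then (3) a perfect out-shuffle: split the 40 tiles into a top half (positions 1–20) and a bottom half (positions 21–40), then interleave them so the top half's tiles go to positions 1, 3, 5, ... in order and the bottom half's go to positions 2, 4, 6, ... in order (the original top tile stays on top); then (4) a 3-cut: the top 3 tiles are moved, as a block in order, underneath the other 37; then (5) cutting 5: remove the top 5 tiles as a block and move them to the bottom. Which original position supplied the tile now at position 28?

Undo the operations in reverse order, starting from position 28:
  undo op 5 (cut 5): 28 ← 33
  undo op 4 (cut 3): 33 ← 36
  undo op 3 (out-shuffle, from bottom half): 36 ← 38
  undo op 2 (in-shuffle, from top half): 38 ← 19
  undo op 1 (cut 30): 19 ← 9
So the tile at position 28 came from original position 9.

9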